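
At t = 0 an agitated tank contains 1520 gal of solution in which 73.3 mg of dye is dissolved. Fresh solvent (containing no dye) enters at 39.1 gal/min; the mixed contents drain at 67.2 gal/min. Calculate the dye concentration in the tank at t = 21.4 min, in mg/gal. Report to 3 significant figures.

0.0239 mg/gal

Total volume: dV/dt = Q_in − Q_out = -28.100 gal/min, so V(t) = 1520 − 28.100 t and V(21.4) = 918.66 gal.
Solute balance: dm/dt = 0 − Q_out C = −Q_out m/V(t).
dm/m = −Q_out dt/(V₀ − 28.100 t); integrating gives ln(m/m₀) = −(Q_out/(Q_in−Q_out)) ln(V/V₀).
m = m₀ (V₀/V)^(Q_out/(Q_in−Q_out)) = 73.3 × (1520/918.66)^(-2.3915) = 21.985 mg.
C = m/V = 21.985/918.66 = 0.023931 mg/gal.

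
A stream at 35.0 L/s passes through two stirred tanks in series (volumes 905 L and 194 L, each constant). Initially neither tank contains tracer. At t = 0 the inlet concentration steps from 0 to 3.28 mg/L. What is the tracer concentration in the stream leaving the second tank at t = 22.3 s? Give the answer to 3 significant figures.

Species balance on tank i: dCᵢ/dt = (Cᵢ₋₁ − Cᵢ)/τᵢ with τᵢ = Vᵢ/Q.
τ₁ = 905/35.0 = 25.857 s; τ₂ = 194/35.0 = 5.5429 s.
Solving the cascade with C₁(0)=C₂(0)=0 gives C₂(t) = C_in[1 − (τ₁ e^(−t/τ₁) − τ₂ e^(−t/τ₂))/(τ₁ − τ₂)].
At t = 22.3: e^(−t/τ₁) = 0.42213, e^(−t/τ₂) = 0.017896.
C₂ = 3.28·[1 − (25.857·0.42213 − 5.5429·0.017896)/(20.314)] = 3.28·0.46757 = 1.5336 mg/L.

1.53 mg/L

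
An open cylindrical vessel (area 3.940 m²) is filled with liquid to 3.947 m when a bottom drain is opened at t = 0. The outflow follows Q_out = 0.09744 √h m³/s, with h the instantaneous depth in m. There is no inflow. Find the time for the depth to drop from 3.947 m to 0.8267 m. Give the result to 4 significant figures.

87.14 s

With no inflow, A dh/dt = −0.09744 √h.
Separate and integrate: 2(√h − √h₀) = −(0.09744/A) t.
t = 2A(√h₀ − √h)/0.09744 = 2·3.940·(√3.947 − √0.8267)/0.09744
  = 7.88000 × (1.98671 − 0.909230) / 0.09744 = 87.1357 s.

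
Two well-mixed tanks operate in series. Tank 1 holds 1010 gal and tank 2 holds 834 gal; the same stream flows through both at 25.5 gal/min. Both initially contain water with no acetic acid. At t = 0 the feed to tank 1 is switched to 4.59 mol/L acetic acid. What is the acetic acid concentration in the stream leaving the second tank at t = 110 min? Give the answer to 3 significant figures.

Each tank obeys Vᵢ dCᵢ/dt = Q(Cᵢ₋₁ − Cᵢ), so τᵢ = Vᵢ/Q.
τ₁ = 1010/25.5 = 39.608 min; τ₂ = 834/25.5 = 32.706 min.
Tank 1: C₁ = C_in(1 − e^(−t/τ₁)). Tank 2 (τ₁ ≠ τ₂): C₂ = C_in[1 − (τ₁ e^(−t/τ₁) − τ₂ e^(−t/τ₂))/(τ₁ − τ₂)].
At t = 110: e^(−t/τ₁) = 0.062211, e^(−t/τ₂) = 0.034620.
C₂ = 4.59·[1 − (39.608·0.062211 − 32.706·0.034620)/(6.9020)] = 4.59·0.80705 = 3.7044 mol/L.

3.70 mol/L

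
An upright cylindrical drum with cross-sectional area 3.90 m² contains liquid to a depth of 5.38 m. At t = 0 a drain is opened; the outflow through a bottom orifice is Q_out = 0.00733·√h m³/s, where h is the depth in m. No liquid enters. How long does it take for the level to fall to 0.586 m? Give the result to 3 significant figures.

A dh/dt = −Q_out = −0.00733 √h.
∫ h^(−1/2) dh = −(0.00733/A) ∫ dt, giving 2√h = 2√h₀ − (0.00733/A) t.
t = 2A(√h₀ − √h)/0.00733 = 2·3.90·(√5.38 − √0.586)/0.00733
  = 7.8000 × (2.3195 − 0.76551) / 0.00733 = 1653.6 s.

1650 s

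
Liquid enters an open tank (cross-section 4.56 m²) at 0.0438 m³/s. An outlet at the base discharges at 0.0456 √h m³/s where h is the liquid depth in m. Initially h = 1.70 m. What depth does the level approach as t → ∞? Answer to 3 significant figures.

0.923 m

Volume balance on the tank: A dh/dt = Q_in − 0.0456 √h. At steady state dh/dt = 0:
Q_in = 0.0456 √h_ss ⇒ √h_ss = 0.0438/0.0456 = 0.96053.
h_ss = 0.96053² = 0.92261 m. (Since h₀ = 1.70 m > h_ss, the level will fall toward this value.)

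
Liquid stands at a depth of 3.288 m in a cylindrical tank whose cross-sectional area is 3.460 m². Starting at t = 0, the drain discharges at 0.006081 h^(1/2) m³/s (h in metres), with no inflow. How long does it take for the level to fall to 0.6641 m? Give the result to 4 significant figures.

With no inflow, A dh/dt = −0.006081 √h.
This is separable: 2 d(√h)/dt = −0.006081/A, so √h = √h₀ − (0.006081/(2A)) t.
t = 2A(√h₀ − √h)/0.006081 = 2·3.460·(√3.288 − √0.6641)/0.006081
  = 6.92000 × (1.81328 − 0.814923) / 0.006081 = 1136.11 s.

1136 s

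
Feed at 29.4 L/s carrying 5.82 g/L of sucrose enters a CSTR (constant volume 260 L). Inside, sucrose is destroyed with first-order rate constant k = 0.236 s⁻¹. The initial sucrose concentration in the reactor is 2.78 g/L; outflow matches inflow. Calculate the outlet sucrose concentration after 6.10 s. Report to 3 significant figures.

Species balance: V dC/dt = Q C_in − Q C − k V C.
dC/dt = (Q/V) C_in − (Q/V + k) C; effective rate a = Q/V + k = 0.11308 + 0.236 = 0.34908 s⁻¹.
C_ss = Q C_in/(Q + kV) = 1.8853 g/L; C(t) = C_ss + (C₀ − C_ss) e^(−a t).
C(6.10) = 1.8853 + (0.89472)·e^(−0.34908·6.10) = 1.8853 + (0.89472)·0.11891 = 1.9917 g/L.

1.99 g/L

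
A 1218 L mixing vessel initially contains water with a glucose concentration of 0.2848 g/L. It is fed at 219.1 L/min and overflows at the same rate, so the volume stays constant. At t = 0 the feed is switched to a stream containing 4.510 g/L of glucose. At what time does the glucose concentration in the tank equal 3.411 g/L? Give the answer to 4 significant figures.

7.486 min

Species balance on the tank: V dC/dt = Q(C_in − C), so τ = V/Q = 5.55911 min.
C(t) = C_in + (C₀ − C_in) e^(−t/τ). Set C = 3.411 and solve for t:
e^(−t/τ) = (C − C_in)/(C₀ − C_in) = (3.411 − 4.510)/(0.2848 − 4.510) = 0.260106
t = −τ ln(…) = 5.55911 × 1.34667 = 7.48626 min.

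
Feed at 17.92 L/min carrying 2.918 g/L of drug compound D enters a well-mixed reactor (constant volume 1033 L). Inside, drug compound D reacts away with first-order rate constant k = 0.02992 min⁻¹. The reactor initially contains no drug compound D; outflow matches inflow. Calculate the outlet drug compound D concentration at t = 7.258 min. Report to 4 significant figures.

V dC/dt = Q(C_in − C) − k V C.
dC/dt = (Q/V) C_in − (Q/V + k) C; effective rate a = Q/V + k = 0.0173475 + 0.02992 = 0.0472675 min⁻¹.
C_ss = Q C_in/(Q + kV) = 1.07093 g/L; C(t) = C_ss + (C₀ − C_ss) e^(−a t).
C(7.258) = 1.07093 + (-1.07093)·e^(−0.0472675·7.258) = 1.07093 + (-1.07093)·0.709590 = 0.311008 g/L.

0.3110 g/L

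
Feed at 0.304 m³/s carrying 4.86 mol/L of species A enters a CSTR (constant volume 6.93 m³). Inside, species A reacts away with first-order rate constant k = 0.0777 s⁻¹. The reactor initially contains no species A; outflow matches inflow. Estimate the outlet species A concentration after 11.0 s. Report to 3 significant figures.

1.29 mol/L

Accumulation = in − out − consumed: V dC/dt = Q C_in − Q C − k V C.
dC/dt = (Q/V) C_in − (Q/V + k) C; effective rate a = Q/V + k = 0.043867 + 0.0777 = 0.12157 s⁻¹.
C_ss = Q C_in/(Q + kV) = 1.7537 mol/L; C(t) = C_ss + (C₀ − C_ss) e^(−a t).
C(11.0) = 1.7537 + (-1.7537)·e^(−0.12157·11.0) = 1.7537 + (-1.7537)·0.26257 = 1.2932 mol/L.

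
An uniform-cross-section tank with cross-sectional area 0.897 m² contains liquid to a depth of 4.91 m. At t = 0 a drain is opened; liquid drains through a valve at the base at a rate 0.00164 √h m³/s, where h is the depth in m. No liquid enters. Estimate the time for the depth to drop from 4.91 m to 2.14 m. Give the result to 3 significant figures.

824 s

With no inflow, A dh/dt = −0.00164 √h.
∫ h^(−1/2) dh = −(0.00164/A) ∫ dt, giving 2√h = 2√h₀ − (0.00164/A) t.
t = 2A(√h₀ − √h)/0.00164 = 2·0.897·(√4.91 − √2.14)/0.00164
  = 1.7940 × (2.2159 − 1.4629) / 0.00164 = 823.68 s.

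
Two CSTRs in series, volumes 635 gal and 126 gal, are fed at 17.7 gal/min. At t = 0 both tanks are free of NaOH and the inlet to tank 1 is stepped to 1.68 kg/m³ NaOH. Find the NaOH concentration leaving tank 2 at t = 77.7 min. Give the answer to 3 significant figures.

1.44 kg/m³

Species balance on tank i: dCᵢ/dt = (Cᵢ₋₁ − Cᵢ)/τᵢ with τᵢ = Vᵢ/Q.
τ₁ = 635/17.7 = 35.876 min; τ₂ = 126/17.7 = 7.1186 min.
Solving the cascade with C₁(0)=C₂(0)=0 gives C₂(t) = C_in[1 − (τ₁ e^(−t/τ₁) − τ₂ e^(−t/τ₂))/(τ₁ − τ₂)].
At t = 77.7: e^(−t/τ₁) = 0.11466, e^(−t/τ₂) = 1.8183e-05.
C₂ = 1.68·[1 − (35.876·0.11466 − 7.1186·1.8183e-05)/(28.757)] = 1.68·0.85696 = 1.4397 kg/m³.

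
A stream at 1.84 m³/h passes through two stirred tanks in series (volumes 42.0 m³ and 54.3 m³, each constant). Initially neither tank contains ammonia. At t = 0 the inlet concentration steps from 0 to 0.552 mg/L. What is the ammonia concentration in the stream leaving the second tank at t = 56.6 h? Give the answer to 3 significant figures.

Species balance on tank i: dCᵢ/dt = (Cᵢ₋₁ − Cᵢ)/τᵢ with τᵢ = Vᵢ/Q.
τ₁ = 42.0/1.84 = 22.826 h; τ₂ = 54.3/1.84 = 29.511 h.
Solving the cascade with C₁(0)=C₂(0)=0 gives C₂(t) = C_in[1 − (τ₁ e^(−t/τ₁) − τ₂ e^(−t/τ₂))/(τ₁ − τ₂)].
At t = 56.6: e^(−t/τ₁) = 0.083775, e^(−t/τ₂) = 0.14691.
C₂ = 0.552·[1 − (22.826·0.083775 − 29.511·0.14691)/(-6.6848)] = 0.552·0.63751 = 0.35190 mg/L.

0.352 mg/L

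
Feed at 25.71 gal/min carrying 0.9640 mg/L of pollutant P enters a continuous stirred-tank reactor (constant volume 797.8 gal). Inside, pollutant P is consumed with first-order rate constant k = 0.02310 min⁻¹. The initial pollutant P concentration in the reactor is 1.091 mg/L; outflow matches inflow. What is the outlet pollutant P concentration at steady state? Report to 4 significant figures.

0.5615 mg/L

V dC/dt = Q(C_in − C) − k V C.
At steady state: 0 = Q C_in − (Q + kV) C_ss, so C_ss = Q C_in/(Q + kV).
C_ss = 25.71·0.9640/(25.71 + 0.02310·797.8) = 24.7844/44.1392 = 0.561507 mg/L.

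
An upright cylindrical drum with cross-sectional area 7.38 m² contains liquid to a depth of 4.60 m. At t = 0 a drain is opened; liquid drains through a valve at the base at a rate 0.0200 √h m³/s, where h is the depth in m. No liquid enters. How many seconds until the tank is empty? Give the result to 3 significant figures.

With no inflow, A dh/dt = −0.0200 √h.
∫ h^(−1/2) dh = −(0.0200/A) ∫ dt, giving 2√h = 2√h₀ − (0.0200/A) t.
Set h = 0: 2√h₀ = (0.0200/A) t_empty ⇒ t_empty = 2A√h₀/0.0200.
t_empty = 2·7.38·√4.60/0.0200 = 14.760·2.1448/0.0200 = 1582.8 s.

1580 s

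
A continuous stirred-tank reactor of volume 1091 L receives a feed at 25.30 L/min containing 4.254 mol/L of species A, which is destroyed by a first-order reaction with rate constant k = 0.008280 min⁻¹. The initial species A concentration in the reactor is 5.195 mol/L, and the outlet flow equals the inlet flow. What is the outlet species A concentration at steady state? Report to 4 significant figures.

Species balance: V dC/dt = Q C_in − Q C − k V C.
Steady state (dC/dt = 0): C_ss = Q C_in/(Q + kV) = C_in/(1 + kV/Q).
C_ss = 25.30·4.254/(25.30 + 0.008280·1091) = 107.626/34.3335 = 3.13473 mol/L.

3.135 mol/L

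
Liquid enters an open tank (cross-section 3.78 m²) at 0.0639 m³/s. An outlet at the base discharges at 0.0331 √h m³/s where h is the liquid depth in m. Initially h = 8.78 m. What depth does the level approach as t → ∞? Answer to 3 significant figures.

A dh/dt = Q_in − 0.0331 √h. Steady state requires inflow = outflow:
Q_in = 0.0331 √h_ss ⇒ √h_ss = 0.0639/0.0331 = 1.9305.
h_ss = 1.9305² = 3.7269 m. (Since h₀ = 8.78 m > h_ss, the level will fall toward this value.)

3.73 m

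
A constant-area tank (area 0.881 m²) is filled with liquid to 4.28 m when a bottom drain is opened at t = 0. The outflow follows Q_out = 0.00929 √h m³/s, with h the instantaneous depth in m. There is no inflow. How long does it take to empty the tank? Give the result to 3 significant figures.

392 s

Unsteady balance on liquid volume: A dh/dt = −0.00929 √h.
∫ h^(−1/2) dh = −(0.00929/A) ∫ dt, giving 2√h = 2√h₀ − (0.00929/A) t.
Tank is empty when √h = 0: t_empty = 2A√h₀/0.00929.
t_empty = 2·0.881·√4.28/0.00929 = 1.7620·2.0688/0.00929 = 392.38 s.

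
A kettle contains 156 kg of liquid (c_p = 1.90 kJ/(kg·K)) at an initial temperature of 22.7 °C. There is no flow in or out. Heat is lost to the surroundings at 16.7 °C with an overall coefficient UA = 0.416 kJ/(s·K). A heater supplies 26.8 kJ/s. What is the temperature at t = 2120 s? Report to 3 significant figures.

78.1 °C

M c_p dT/dt = −UA(T − T_amb) + Q̇.
dT/dt = (T_ss − T)/τ with T_ss = T_amb + Q̇/UA = 16.7 + 26.8/0.416 = 81.123 °C, τ = M c_p/UA = 156·1.90/0.416 = 712.50 s.
Integrating: T(t) = T_ss + (T₀ − T_ss) e^(−t/τ).
T(2120) = 81.123 + (-58.423)·0.051025 = 78.142 °C.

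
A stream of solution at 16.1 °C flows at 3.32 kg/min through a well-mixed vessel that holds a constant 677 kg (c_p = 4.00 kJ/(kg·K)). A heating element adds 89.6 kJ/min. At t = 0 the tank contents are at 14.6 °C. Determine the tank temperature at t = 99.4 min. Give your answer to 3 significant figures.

17.8 °C

Unsteady energy balance on the tank contents: M c_p dT/dt = ṁ c_p (T_in − T) + 89.6.
Rearrange: dT/dt = (T_ss − T)/τ with τ = M/ṁ = 203.92 min and T_ss = T_in + Q̇/(ṁ c_p) = 22.847 °C.
Integrating: T(t) = T_ss + (T₀ − T_ss) e^(−t/τ).
T(99.4) = 22.847 + (-8.2470)·e^(−99.4/203.92) = 22.847 + (-8.2470)·0.61419 = 17.782 °C.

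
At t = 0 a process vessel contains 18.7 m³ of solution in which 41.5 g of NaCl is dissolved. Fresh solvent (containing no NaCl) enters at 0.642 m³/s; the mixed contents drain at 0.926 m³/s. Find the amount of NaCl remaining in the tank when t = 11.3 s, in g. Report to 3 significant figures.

Let m(t) be the amount of NaCl. Volume: V(t) = V₀ + (Q_in − Q_out) t = 18.7 − 0.28400 t; V(11.3) = 15.491 m³.
No NaCl enters, so dm/dt = −Q_out · (m/V).
dm/m = −Q_out dt/(V₀ − 0.28400 t); integrating gives ln(m/m₀) = −(Q_out/(Q_in−Q_out)) ln(V/V₀).
m = m₀ (V₀/V)^(Q_out/(Q_in−Q_out)) = 41.5 × (18.7/15.491)^(-3.2606) = 22.462 g.

22.5 g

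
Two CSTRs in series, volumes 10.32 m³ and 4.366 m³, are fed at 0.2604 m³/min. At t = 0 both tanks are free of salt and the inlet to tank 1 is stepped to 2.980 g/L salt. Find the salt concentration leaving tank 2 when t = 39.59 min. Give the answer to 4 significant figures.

1.284 g/L

Species balance on tank i: dCᵢ/dt = (Cᵢ₋₁ − Cᵢ)/τᵢ with τᵢ = Vᵢ/Q.
τ₁ = 10.32/0.2604 = 39.6313 min; τ₂ = 4.366/0.2604 = 16.7665 min.
Solving the cascade with C₁(0)=C₂(0)=0 gives C₂(t) = C_in[1 − (τ₁ e^(−t/τ₁) − τ₂ e^(−t/τ₂))/(τ₁ − τ₂)].
At t = 39.59: e^(−t/τ₁) = 0.368263, e^(−t/τ₂) = 0.0943019.
C₂ = 2.980·[1 − (39.6313·0.368263 − 16.7665·0.0943019)/(22.8648)] = 2.980·0.430844 = 1.28391 g/L.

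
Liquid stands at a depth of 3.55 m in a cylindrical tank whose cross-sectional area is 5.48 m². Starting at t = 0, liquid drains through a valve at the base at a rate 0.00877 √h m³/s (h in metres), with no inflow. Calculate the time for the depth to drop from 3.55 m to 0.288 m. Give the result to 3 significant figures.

1680 s

With no inflow, A dh/dt = −0.00877 √h.
Separate and integrate: 2(√h − √h₀) = −(0.00877/A) t.
t = 2A(√h₀ − √h)/0.00877 = 2·5.48·(√3.55 − √0.288)/0.00877
  = 10.960 × (1.8841 − 0.53666) / 0.00877 = 1684.0 s.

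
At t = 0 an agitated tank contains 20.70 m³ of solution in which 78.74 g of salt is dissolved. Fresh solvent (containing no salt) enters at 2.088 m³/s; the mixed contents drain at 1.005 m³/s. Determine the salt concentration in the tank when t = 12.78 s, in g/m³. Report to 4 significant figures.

1.417 g/m³

Let m(t) be the amount of salt. Volume: V(t) = V₀ + (Q_in − Q_out) t = 20.70 + 1.08300 t; V(12.78) = 34.5407 m³.
Species balance (pure solvent in): dm/dt = −Q_out · m/V(t).
dm/m = −Q_out dt/(V₀ + 1.08300 t); integrating gives ln(m/m₀) = −(Q_out/(Q_in−Q_out)) ln(V/V₀).
m = m₀ (V₀/V)^(Q_out/(Q_in−Q_out)) = 78.74 × (20.70/34.5407)^(0.927978) = 48.9609 g.
C = m/V = 48.9609/34.5407 = 1.41748 g/m³.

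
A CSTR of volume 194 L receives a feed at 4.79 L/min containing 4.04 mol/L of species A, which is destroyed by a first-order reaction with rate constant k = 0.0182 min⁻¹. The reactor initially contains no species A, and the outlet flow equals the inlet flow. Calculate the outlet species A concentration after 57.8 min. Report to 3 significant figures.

2.13 mol/L

Accumulation = in − out − consumed: V dC/dt = Q C_in − Q C − k V C.
This is linear with rate a = Q/V + k = 0.042891 min⁻¹.
C_ss = Q C_in/(Q + kV) = 2.3257 mol/L; C(t) = C_ss + (C₀ − C_ss) e^(−a t).
C(57.8) = 2.3257 + (-2.3257)·e^(−0.042891·57.8) = 2.3257 + (-2.3257)·0.083820 = 2.1308 mol/L.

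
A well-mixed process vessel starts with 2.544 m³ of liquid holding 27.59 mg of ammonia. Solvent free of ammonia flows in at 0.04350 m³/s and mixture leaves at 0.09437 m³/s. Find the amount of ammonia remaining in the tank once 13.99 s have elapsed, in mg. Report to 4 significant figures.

Total volume: dV/dt = Q_in − Q_out = -0.0508700 m³/s, so V(t) = 2.544 − 0.0508700 t and V(13.99) = 1.83233 m³.
Species balance (pure solvent in): dm/dt = −Q_out · m/V(t).
dm/m = −Q_out dt/(V₀ − 0.0508700 t); integrating gives ln(m/m₀) = −(Q_out/(Q_in−Q_out)) ln(V/V₀).
m = m₀ (V₀/V)^(Q_out/(Q_in−Q_out)) = 27.59 × (2.544/1.83233)^(-1.85512) = 15.0097 mg.

15.01 mg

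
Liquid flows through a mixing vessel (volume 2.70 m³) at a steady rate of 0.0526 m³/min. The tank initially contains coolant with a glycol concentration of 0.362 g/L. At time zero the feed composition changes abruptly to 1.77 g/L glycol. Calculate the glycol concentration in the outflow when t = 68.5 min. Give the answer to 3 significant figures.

1.40 g/L

Species balance on the tank: V dC/dt = Q(C_in − C).
So dC/dt = (C_in − C)/τ with τ = V/Q = 2.70/0.0526 = 51.331 min.
Integrating: C(t) = C_in + (C₀ − C_in) e^(−t/τ).
C(68.5) = 1.77 + (0.362 − 1.77)·e^(−68.5/51.331) = 1.77 + (-1.4080)·0.26329 = 1.3993 g/L.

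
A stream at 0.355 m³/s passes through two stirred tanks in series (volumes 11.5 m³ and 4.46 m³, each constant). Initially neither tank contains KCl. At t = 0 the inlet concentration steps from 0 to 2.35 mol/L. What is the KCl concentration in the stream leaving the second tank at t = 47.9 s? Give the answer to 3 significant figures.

1.51 mol/L

Species balance on tank i: dCᵢ/dt = (Cᵢ₋₁ − Cᵢ)/τᵢ with τᵢ = Vᵢ/Q.
τ₁ = 11.5/0.355 = 32.394 s; τ₂ = 4.46/0.355 = 12.563 s.
Tank 1: C₁ = C_in(1 − e^(−t/τ₁)). Tank 2 (τ₁ ≠ τ₂): C₂ = C_in[1 − (τ₁ e^(−t/τ₁) − τ₂ e^(−t/τ₂))/(τ₁ − τ₂)].
At t = 47.9: e^(−t/τ₁) = 0.22794, e^(−t/τ₂) = 0.022089.
C₂ = 2.35·[1 − (32.394·0.22794 − 12.563·0.022089)/(19.831)] = 2.35·0.64164 = 1.5079 mol/L.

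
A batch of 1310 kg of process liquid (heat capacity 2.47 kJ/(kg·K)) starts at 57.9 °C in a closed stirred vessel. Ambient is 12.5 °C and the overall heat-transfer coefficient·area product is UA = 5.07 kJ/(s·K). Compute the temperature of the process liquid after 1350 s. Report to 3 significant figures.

Lumped-capacitance energy balance: M c_p dT/dt = UA(T_amb − T).
dT/dt = (T_ss − T)/τ with T_ss = T_amb = 12.500 °C, τ = M c_p/UA = 1310·2.47/5.07 = 638.21 s.
This is linear first-order; T(t) = T_ss + (T₀ − T_ss) e^(−t/τ).
T(1350) = 12.500 + (45.400)·0.12060 = 17.975 °C.

18.0 °C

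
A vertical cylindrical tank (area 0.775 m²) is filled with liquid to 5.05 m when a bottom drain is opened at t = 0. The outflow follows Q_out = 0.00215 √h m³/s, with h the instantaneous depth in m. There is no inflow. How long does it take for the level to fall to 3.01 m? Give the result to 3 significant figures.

369 s

Volume balance on the tank: A dh/dt = −0.00215 √h.
∫ h^(−1/2) dh = −(0.00215/A) ∫ dt, giving 2√h = 2√h₀ − (0.00215/A) t.
t = 2A(√h₀ − √h)/0.00215 = 2·0.775·(√5.05 − √3.01)/0.00215
  = 1.5500 × (2.2472 − 1.7349) / 0.00215 = 369.32 s.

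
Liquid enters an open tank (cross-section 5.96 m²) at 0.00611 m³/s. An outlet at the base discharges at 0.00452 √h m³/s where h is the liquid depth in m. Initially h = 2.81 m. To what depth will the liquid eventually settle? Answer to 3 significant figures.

A dh/dt = Q_in − 0.00452 √h. Steady state requires inflow = outflow:
Q_in = 0.00452 √h_ss ⇒ √h_ss = 0.00611/0.00452 = 1.3518.
h_ss = 1.3518² = 1.8273 m. (Since h₀ = 2.81 m > h_ss, the level will fall toward this value.)

1.83 m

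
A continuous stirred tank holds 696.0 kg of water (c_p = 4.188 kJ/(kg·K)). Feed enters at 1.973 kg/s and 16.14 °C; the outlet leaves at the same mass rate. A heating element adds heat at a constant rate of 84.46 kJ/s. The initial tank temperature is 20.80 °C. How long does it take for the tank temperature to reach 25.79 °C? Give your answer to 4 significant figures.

Energy balance: M c_p dT/dt = ṁ c_p (T_in − T) + 84.46.
τ = M/ṁ = 352.762 s; T_ss = T_in + Q̇/(ṁ c_p) = 26.3616 °C.
T(t) = T_ss + (T₀ − T_ss) e^(−t/τ). Set T = 25.79:
e^(−t/τ) = (25.79 − 26.3616)/(20.80 − 26.3616) = 0.102770
t = −352.762 · ln(0.102770) = 802.626 s.

802.6 s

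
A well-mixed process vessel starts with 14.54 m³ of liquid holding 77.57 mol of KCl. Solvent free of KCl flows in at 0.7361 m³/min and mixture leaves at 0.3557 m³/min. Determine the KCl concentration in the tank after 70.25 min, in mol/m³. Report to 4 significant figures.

0.7088 mol/m³

Total volume: dV/dt = Q_in − Q_out = 0.380400 m³/min, so V(t) = 14.54 + 0.380400 t and V(70.25) = 41.2631 m³.
No KCl enters, so dm/dt = −Q_out · (m/V).
Separate: dm/m = −Q_out dt/V(t) ⇒ ln(m/m₀) = −(Q_out/(Q_in−Q_out)) ln(V/V₀).
m = m₀ (V₀/V)^(Q_out/(Q_in−Q_out)) = 77.57 × (14.54/41.2631)^(0.935068) = 29.2489 mol.
C = m/V = 29.2489/41.2631 = 0.708840 mol/m³.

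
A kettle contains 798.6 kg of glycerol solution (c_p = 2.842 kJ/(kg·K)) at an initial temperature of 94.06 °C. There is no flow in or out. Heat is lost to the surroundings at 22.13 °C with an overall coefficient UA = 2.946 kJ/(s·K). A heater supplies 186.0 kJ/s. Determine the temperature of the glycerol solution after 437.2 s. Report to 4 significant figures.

90.25 °C

Heat balance on the well-mixed liquid: M c_p dT/dt = −UA(T − T_amb) + Q̇.
dT/dt = (T_ss − T)/τ with T_ss = T_amb + Q̇/UA = 22.13 + 186.0/2.946 = 85.2665 °C, τ = M c_p/UA = 798.6·2.842/2.946 = 770.408 s.
Solution: T(t) = T_ss + (T₀ − T_ss) e^(−t/τ).
T(437.2) = 85.2665 + (8.79354)·0.566946 = 90.2519 °C.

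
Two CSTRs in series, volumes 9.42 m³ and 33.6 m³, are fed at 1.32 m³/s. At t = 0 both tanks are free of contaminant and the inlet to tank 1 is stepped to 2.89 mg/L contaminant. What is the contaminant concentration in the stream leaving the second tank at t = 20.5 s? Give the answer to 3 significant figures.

1.16 mg/L

Each tank obeys Vᵢ dCᵢ/dt = Q(Cᵢ₋₁ − Cᵢ), so τᵢ = Vᵢ/Q.
τ₁ = 9.42/1.32 = 7.1364 s; τ₂ = 33.6/1.32 = 25.455 s.
Solving the cascade with C₁(0)=C₂(0)=0 gives C₂(t) = C_in[1 − (τ₁ e^(−t/τ₁) − τ₂ e^(−t/τ₂))/(τ₁ − τ₂)].
At t = 20.5: e^(−t/τ₁) = 0.056551, e^(−t/τ₂) = 0.44693.
C₂ = 2.89·[1 − (7.1364·0.056551 − 25.455·0.44693)/(-18.318)] = 2.89·0.40099 = 1.1589 mg/L.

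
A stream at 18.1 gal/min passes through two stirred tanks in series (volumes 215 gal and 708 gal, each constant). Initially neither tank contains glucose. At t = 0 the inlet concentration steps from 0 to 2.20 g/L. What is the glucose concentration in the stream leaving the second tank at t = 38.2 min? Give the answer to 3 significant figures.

Each tank obeys Vᵢ dCᵢ/dt = Q(Cᵢ₋₁ − Cᵢ), so τᵢ = Vᵢ/Q.
τ₁ = 215/18.1 = 11.878 min; τ₂ = 708/18.1 = 39.116 min.
Tank 1: C₁ = C_in(1 − e^(−t/τ₁)). Tank 2 (τ₁ ≠ τ₂): C₂ = C_in[1 − (τ₁ e^(−t/τ₁) − τ₂ e^(−t/τ₂))/(τ₁ − τ₂)].
At t = 38.2: e^(−t/τ₁) = 0.040119, e^(−t/τ₂) = 0.37660.
C₂ = 2.20·[1 − (11.878·0.040119 − 39.116·0.37660)/(-27.238)] = 2.20·0.47666 = 1.0487 g/L.

1.05 g/L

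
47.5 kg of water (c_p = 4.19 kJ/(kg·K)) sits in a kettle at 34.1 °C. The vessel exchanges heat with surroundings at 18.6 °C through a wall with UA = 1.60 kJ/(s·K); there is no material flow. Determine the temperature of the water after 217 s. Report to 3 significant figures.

M c_p dT/dt = −UA(T − T_amb).
dT/dt = (T_ss − T)/τ with T_ss = T_amb = 18.600 °C, τ = M c_p/UA = 47.5·4.19/1.60 = 124.39 s.
Solution: T(t) = T_ss + (T₀ − T_ss) e^(−t/τ).
T(217) = 18.600 + (15.500)·0.17473 = 21.308 °C.

21.3 °C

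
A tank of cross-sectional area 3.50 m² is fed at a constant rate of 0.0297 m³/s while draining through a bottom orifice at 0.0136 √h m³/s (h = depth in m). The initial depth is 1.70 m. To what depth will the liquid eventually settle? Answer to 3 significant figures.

Mass balance (ρ constant): A dh/dt = Q_in − 0.0136 √h. At steady state dh/dt = 0:
Q_in = 0.0136 √h_ss ⇒ √h_ss = 0.0297/0.0136 = 2.1838.
h_ss = 2.1838² = 4.7691 m. (Since h₀ = 1.70 m < h_ss, the level will rise toward this value.)

4.77 m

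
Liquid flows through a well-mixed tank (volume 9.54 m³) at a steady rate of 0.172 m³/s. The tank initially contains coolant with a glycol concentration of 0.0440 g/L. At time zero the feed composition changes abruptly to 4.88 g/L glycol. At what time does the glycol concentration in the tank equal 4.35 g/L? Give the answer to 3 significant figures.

123 s

Transient balance on the dissolved component: V dC/dt = Q(C_in − C), so τ = V/Q = 55.465 s.
C(t) = C_in + (C₀ − C_in) e^(−t/τ). Set C = 4.35 and solve for t:
e^(−t/τ) = (C − C_in)/(C₀ − C_in) = (4.35 − 4.88)/(0.0440 − 4.88) = 0.10959
t = −τ ln(…) = 55.465 × 2.2110 = 122.63 s.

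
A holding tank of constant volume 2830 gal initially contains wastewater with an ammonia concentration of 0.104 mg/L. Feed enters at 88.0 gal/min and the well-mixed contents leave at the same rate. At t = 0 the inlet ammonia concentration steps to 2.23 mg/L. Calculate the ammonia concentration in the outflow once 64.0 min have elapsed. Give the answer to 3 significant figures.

Mass balance on the solute (V constant): V dC/dt = Q(C_in − C).
Time constant τ = V/Q = 2830/88.0 = 32.159 min.
Integrating: C(t) = C_in + (C₀ − C_in) e^(−t/τ).
C(64.0) = 2.23 + (0.104 − 2.23)·e^(−64.0/32.159) = 2.23 + (-2.1260)·0.13668 = 1.9394 mg/L.

1.94 mg/L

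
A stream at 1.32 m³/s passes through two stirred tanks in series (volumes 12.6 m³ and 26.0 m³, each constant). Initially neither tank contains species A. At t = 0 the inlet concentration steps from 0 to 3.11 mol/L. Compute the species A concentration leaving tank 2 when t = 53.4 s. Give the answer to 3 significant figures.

2.72 mol/L

Time constants: τᵢ = Vᵢ/Q for each well-mixed tank.
τ₁ = 12.6/1.32 = 9.5455 s; τ₂ = 26.0/1.32 = 19.697 s.
Tank 1: C₁ = C_in(1 − e^(−t/τ₁)). Tank 2 (τ₁ ≠ τ₂): C₂ = C_in[1 − (τ₁ e^(−t/τ₁) − τ₂ e^(−t/τ₂))/(τ₁ − τ₂)].
At t = 53.4: e^(−t/τ₁) = 0.0037191, e^(−t/τ₂) = 0.066465.
C₂ = 3.11·[1 − (9.5455·0.0037191 − 19.697·0.066465)/(-10.152)] = 3.11·0.87453 = 2.7198 mol/L.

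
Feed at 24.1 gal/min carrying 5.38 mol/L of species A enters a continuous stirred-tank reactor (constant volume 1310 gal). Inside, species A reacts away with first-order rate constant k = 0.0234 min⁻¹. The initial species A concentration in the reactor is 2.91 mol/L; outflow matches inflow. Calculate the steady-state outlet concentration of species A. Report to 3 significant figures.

Species balance: V dC/dt = Q C_in − Q C − k V C.
Steady state (dC/dt = 0): C_ss = Q C_in/(Q + kV) = C_in/(1 + kV/Q).
C_ss = 24.1·5.38/(24.1 + 0.0234·1310) = 129.66/54.754 = 2.3680 mol/L.

2.37 mol/L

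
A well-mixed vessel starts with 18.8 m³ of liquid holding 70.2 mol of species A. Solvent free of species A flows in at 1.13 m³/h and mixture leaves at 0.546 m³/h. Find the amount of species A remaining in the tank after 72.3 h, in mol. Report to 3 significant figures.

23.3 mol

Let m(t) be the amount of species A. Volume: V(t) = V₀ + (Q_in − Q_out) t = 18.8 + 0.58400 t; V(72.3) = 61.023 m³.
Solute balance: dm/dt = 0 − Q_out C = −Q_out m/V(t).
Separate: dm/m = −Q_out dt/V(t) ⇒ ln(m/m₀) = −(Q_out/(Q_in−Q_out)) ln(V/V₀).
m = m₀ (V₀/V)^(Q_out/(Q_in−Q_out)) = 70.2 × (18.8/61.023)^(0.93493) = 23.349 mol.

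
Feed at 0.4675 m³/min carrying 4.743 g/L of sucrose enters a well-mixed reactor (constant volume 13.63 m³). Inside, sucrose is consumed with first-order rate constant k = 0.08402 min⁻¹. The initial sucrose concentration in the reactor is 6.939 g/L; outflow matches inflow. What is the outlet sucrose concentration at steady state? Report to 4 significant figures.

Species balance: V dC/dt = Q C_in − Q C − k V C.
At steady state: 0 = Q C_in − (Q + kV) C_ss, so C_ss = Q C_in/(Q + kV).
C_ss = 0.4675·4.743/(0.4675 + 0.08402·13.63) = 2.21735/1.61269 = 1.37494 g/L.

1.375 g/L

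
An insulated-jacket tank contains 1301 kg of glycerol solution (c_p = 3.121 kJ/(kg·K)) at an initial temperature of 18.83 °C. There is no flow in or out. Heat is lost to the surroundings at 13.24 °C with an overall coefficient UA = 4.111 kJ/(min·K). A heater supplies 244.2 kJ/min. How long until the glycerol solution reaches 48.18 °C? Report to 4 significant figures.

778.7 min

M c_p dT/dt = −UA(T − T_amb) + Q̇.
τ = M c_p/UA = 987.697 min; T_ss = T_amb + Q̇/UA = 13.24 + 244.2/4.111 = 72.6416 °C.
T(t) = T_ss + (T₀ − T_ss)e^(−t/τ); set T = 48.18:
t = −τ ln[(T − T_ss)/(T₀ − T_ss)] = −987.697 · ln(0.454579) = 778.685 min.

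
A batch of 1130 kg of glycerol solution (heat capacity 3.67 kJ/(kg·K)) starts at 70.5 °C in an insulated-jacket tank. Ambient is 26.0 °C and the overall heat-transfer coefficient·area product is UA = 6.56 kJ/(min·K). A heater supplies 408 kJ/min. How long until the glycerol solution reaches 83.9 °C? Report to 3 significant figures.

Energy balance: M c_p dT/dt = −UA(T − T_amb) + Q̇.
τ = M c_p/UA = 632.18 min; T_ss = T_amb + Q̇/UA = 26.0 + 408/6.56 = 88.195 °C.
T(t) = T_ss + (T₀ − T_ss)e^(−t/τ); set T = 83.9:
t = −τ ln[(T − T_ss)/(T₀ − T_ss)] = −632.18 · ln(0.24273) = 895.05 min.

895 min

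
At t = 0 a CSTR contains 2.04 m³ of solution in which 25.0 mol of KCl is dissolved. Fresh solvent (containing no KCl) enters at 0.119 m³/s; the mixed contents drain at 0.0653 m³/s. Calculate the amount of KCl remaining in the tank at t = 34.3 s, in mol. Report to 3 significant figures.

Total volume: dV/dt = Q_in − Q_out = 0.053700 m³/s, so V(t) = 2.04 + 0.053700 t and V(34.3) = 3.8819 m³.
Solute balance: dm/dt = 0 − Q_out C = −Q_out m/V(t).
Separate: dm/m = −Q_out dt/V(t) ⇒ ln(m/m₀) = −(Q_out/(Q_in−Q_out)) ln(V/V₀).
m = m₀ (V₀/V)^(Q_out/(Q_in−Q_out)) = 25.0 × (2.04/3.8819)^(1.2160) = 11.433 mol.

11.4 mol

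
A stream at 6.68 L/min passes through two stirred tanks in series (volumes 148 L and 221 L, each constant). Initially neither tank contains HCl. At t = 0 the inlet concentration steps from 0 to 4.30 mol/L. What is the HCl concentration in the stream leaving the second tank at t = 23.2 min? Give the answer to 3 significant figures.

Each tank obeys Vᵢ dCᵢ/dt = Q(Cᵢ₋₁ − Cᵢ), so τᵢ = Vᵢ/Q.
τ₁ = 148/6.68 = 22.156 min; τ₂ = 221/6.68 = 33.084 min.
Tank 1: C₁ = C_in(1 − e^(−t/τ₁)). Tank 2 (τ₁ ≠ τ₂): C₂ = C_in[1 − (τ₁ e^(−t/τ₁) − τ₂ e^(−t/τ₂))/(τ₁ − τ₂)].
At t = 23.2: e^(−t/τ₁) = 0.35094, e^(−t/τ₂) = 0.49597.
C₂ = 4.30·[1 − (22.156·0.35094 − 33.084·0.49597)/(-10.928)] = 4.30·0.21001 = 0.90306 mol/L.

0.903 mol/L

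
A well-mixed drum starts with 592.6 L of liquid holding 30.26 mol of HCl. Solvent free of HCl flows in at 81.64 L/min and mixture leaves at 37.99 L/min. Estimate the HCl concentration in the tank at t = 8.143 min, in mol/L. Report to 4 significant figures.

Total volume: dV/dt = Q_in − Q_out = 43.6500 L/min, so V(t) = 592.6 + 43.6500 t and V(8.143) = 948.042 L.
No HCl enters, so dm/dt = −Q_out · (m/V).
dm/m = −Q_out dt/(V₀ + 43.6500 t); integrating gives ln(m/m₀) = −(Q_out/(Q_in−Q_out)) ln(V/V₀).
m = m₀ (V₀/V)^(Q_out/(Q_in−Q_out)) = 30.26 × (592.6/948.042)^(0.870332) = 20.1031 mol.
C = m/V = 20.1031/948.042 = 0.0212049 mol/L.

0.02120 mol/L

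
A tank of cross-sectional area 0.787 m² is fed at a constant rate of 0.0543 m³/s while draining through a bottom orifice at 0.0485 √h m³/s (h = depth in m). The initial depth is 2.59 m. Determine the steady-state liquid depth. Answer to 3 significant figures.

A dh/dt = Q_in − 0.0485 √h. Steady state requires inflow = outflow:
Q_in = 0.0485 √h_ss ⇒ √h_ss = 0.0543/0.0485 = 1.1196.
h_ss = 1.1196² = 1.2535 m. (Since h₀ = 2.59 m > h_ss, the level will fall toward this value.)

1.25 m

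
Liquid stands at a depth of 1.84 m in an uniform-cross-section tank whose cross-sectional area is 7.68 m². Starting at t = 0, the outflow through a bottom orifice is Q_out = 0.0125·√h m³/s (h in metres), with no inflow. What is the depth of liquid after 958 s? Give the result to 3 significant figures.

0.333 m

A dh/dt = −Q_out = −0.0125 √h.
Separate and integrate: 2(√h − √h₀) = −(0.0125/A) t.
√h = √1.84 − 0.0125·958/(2·7.68) = 1.3565 − 0.77962 = 0.57684.
h = 0.57684² = 0.33275 m.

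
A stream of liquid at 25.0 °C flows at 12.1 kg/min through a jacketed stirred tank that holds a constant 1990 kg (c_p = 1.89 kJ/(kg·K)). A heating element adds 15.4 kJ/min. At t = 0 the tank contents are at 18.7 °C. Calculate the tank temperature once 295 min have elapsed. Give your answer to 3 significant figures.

M c_p dT/dt = ṁ c_p (T_in − T) + Q̇.
Rearrange: dT/dt = (T_ss − T)/τ with τ = M/ṁ = 164.46 min and T_ss = T_in + Q̇/(ṁ c_p) = 25.673 °C.
Solution: T(t) = T_ss + (T₀ − T_ss) e^(−t/τ).
T(295) = 25.673 + (-6.9734)·e^(−295/164.46) = 25.673 + (-6.9734)·0.16634 = 24.513 °C.

24.5 °C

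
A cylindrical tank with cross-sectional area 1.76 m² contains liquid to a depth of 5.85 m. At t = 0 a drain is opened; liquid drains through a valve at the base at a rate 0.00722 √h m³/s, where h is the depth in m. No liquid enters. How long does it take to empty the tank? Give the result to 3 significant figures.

A dh/dt = −Q_out = −0.00722 √h.
Separate and integrate: 2(√h − √h₀) = −(0.00722/A) t.
Tank is empty when √h = 0: t_empty = 2A√h₀/0.00722.
t_empty = 2·1.76·√5.85/0.00722 = 3.5200·2.4187/0.00722 = 1179.2 s.

1180 s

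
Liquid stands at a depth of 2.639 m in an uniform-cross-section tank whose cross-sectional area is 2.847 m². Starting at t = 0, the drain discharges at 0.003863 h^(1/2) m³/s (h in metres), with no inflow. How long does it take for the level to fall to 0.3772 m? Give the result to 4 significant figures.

1489 s

A dh/dt = −Q_out = −0.003863 √h.
This is separable: 2 d(√h)/dt = −0.003863/A, so √h = √h₀ − (0.003863/(2A)) t.
t = 2A(√h₀ − √h)/0.003863 = 2·2.847·(√2.639 − √0.3772)/0.003863
  = 5.69400 × (1.62450 − 0.614166) / 0.003863 = 1489.22 s.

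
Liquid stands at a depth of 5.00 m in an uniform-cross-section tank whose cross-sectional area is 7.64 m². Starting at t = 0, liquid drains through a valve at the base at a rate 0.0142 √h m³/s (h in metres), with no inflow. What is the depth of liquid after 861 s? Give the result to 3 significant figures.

2.06 m

With no inflow, A dh/dt = −0.0142 √h.
∫ h^(−1/2) dh = −(0.0142/A) ∫ dt, giving 2√h = 2√h₀ − (0.0142/A) t.
√h = √5.00 − 0.0142·861/(2·7.64) = 2.2361 − 0.80014 = 1.4359.
h = 1.4359² = 2.0619 m.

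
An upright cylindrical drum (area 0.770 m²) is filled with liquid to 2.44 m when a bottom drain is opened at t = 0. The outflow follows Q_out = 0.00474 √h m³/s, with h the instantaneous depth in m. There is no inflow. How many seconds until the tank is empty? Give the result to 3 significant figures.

With no inflow, A dh/dt = −0.00474 √h.
∫ h^(−1/2) dh = −(0.00474/A) ∫ dt, giving 2√h = 2√h₀ − (0.00474/A) t.
Set h = 0: 2√h₀ = (0.00474/A) t_empty ⇒ t_empty = 2A√h₀/0.00474.
t_empty = 2·0.770·√2.44/0.00474 = 1.5400·1.5620/0.00474 = 507.50 s.

508 s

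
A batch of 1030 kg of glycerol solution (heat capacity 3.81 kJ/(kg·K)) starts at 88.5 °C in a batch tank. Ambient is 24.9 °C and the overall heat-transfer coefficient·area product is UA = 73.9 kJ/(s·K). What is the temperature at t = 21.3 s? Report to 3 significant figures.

67.5 °C

Lumped-capacitance energy balance: M c_p dT/dt = UA(T_amb − T).
dT/dt = (T_ss − T)/τ with T_ss = T_amb = 24.900 °C, τ = M c_p/UA = 1030·3.81/73.9 = 53.103 s.
Solution: T(t) = T_ss + (T₀ − T_ss) e^(−t/τ).
T(21.3) = 24.900 + (63.600)·0.66958 = 67.485 °C.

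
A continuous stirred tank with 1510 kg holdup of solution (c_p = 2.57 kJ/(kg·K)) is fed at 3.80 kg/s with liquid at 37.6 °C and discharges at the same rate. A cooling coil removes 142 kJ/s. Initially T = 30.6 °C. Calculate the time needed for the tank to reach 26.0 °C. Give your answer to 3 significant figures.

374 s

M c_p dT/dt = ṁ c_p (T_in − T) − Q̇.
τ = M/ṁ = 397.37 s; T_ss = T_in − Q̇/(ṁ c_p) = 23.060 °C.
T(t) = T_ss + (T₀ − T_ss) e^(−t/τ). Set T = 26.0:
e^(−t/τ) = (26.0 − 23.060)/(30.6 − 23.060) = 0.38994
t = −397.37 · ln(0.38994) = 374.23 s.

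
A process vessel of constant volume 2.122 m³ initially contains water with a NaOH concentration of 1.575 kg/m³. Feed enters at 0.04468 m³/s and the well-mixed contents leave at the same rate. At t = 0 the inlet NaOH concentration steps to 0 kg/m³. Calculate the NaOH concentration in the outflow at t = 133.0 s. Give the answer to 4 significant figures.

0.09574 kg/m³

Unsteady species balance (constant V, well mixed): V dC/dt = Q(C_in − C).
Time constant τ = V/Q = 2.122/0.04468 = 47.4933 s.
Solution: C(t) = C_in + (C₀ − C_in) e^(−t/τ).
C(133.0) = 0 + (1.575 − 0)·e^(−133.0/47.4933) = 0 + (1.57500)·0.0607860 = 0.0957379 kg/m³.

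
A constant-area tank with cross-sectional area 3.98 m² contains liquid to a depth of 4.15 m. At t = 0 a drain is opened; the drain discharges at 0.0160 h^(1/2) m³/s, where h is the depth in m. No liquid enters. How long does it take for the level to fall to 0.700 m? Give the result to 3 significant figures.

Volume balance on the tank: A dh/dt = −0.0160 √h.
Separate and integrate: 2(√h − √h₀) = −(0.0160/A) t.
t = 2A(√h₀ − √h)/0.0160 = 2·3.98·(√4.15 − √0.700)/0.0160
  = 7.9600 × (2.0372 − 0.83666) / 0.0160 = 597.25 s.

597 s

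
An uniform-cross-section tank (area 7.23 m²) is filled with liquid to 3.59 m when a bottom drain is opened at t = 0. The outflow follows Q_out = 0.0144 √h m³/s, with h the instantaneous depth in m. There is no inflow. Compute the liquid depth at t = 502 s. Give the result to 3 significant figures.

1.95 m

With no inflow, A dh/dt = −0.0144 √h.
∫ h^(−1/2) dh = −(0.0144/A) ∫ dt, giving 2√h = 2√h₀ − (0.0144/A) t.
√h = √3.59 − 0.0144·502/(2·7.23) = 1.8947 − 0.49992 = 1.3948.
h = 1.3948² = 1.9455 m.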